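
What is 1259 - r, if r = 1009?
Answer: 250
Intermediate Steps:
1259 - r = 1259 - 1*1009 = 1259 - 1009 = 250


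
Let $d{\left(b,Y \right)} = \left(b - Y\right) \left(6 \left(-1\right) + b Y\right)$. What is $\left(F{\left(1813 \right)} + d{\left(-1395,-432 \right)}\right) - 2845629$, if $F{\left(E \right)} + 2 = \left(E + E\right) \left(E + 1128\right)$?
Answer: $-572518107$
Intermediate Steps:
$F{\left(E \right)} = -2 + 2 E \left(1128 + E\right)$ ($F{\left(E \right)} = -2 + \left(E + E\right) \left(E + 1128\right) = -2 + 2 E \left(1128 + E\right)$)
$d{\left(b,Y \right)} = \left(-6 + Y b\right) \left(b - Y\right)$ ($d{\left(b,Y \right)} = \left(b - Y\right) \left(-6 + Y b\right) = \left(-6 + Y b\right) \left(b - Y\right)$)
$\left(F{\left(1813 \right)} + d{\left(-1395,-432 \right)}\right) - 2845629 = \left(\left(-2 + 2 \cdot 1813^{2} + 2256 \cdot 1813\right) - \left(-5778 - 260340480 + 840682800\right)\right) - 2845629 = \left(\left(-2 + 2 \cdot 3286969 + 4090128\right) - \left(840677022 - 260340480\right)\right) - 2845629 = \left(\left(-2 + 6573938 + 4090128\right) + \left(8370 - 2592 - 840682800 + 260340480\right)\right) - 2845629 = \left(10664064 - 580336542\right) - 2845629 = -569672478 - 2845629 = -572518107$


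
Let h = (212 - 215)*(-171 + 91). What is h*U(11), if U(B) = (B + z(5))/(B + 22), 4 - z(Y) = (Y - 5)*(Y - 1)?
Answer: 1200/11 ≈ 109.09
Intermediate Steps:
z(Y) = 4 - (-1 + Y)*(-5 + Y) (z(Y) = 4 - (Y - 5)*(Y - 1) = 4 - (-5 + Y)*(-1 + Y) = 4 - (-1 + Y)*(-5 + Y))
U(B) = (4 + B)/(22 + B) (U(B) = (B + (-1 - 1*5**2 + 6*5))/(B + 22) = (B + (-1 - 1*25 + 30))/(22 + B) = (B + (-1 - 25 + 30))/(22 + B) = (B + 4)/(22 + B) = (4 + B)/(22 + B))
h = 240 (h = -3*(-80) = 240)
h*U(11) = 240*((4 + 11)/(22 + 11)) = 240*(15/33) = 240*((1/33)*15) = 240*(5/11) = 1200/11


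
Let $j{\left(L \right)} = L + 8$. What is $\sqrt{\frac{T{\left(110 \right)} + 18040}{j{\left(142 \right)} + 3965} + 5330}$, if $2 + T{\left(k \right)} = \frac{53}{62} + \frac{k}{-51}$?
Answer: $\frac{7 \sqrt{18431111961405930}}{13011630} \approx 73.037$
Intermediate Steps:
$T{\left(k \right)} = - \frac{71}{62} - \frac{k}{51}$ ($T{\left(k \right)} = -2 + \left(\frac{53}{62} + \frac{k}{-51}\right) = -2 + \left(53 \cdot \frac{1}{62} + k \left(- \frac{1}{51}\right)\right) = -2 - \left(- \frac{53}{62} + \frac{k}{51}\right) = - \frac{71}{62} - \frac{k}{51}$)
$j{\left(L \right)} = 8 + L$
$\sqrt{\frac{T{\left(110 \right)} + 18040}{j{\left(142 \right)} + 3965} + 5330} = \sqrt{\frac{\left(- \frac{71}{62} - \frac{110}{51}\right) + 18040}{\left(8 + 142\right) + 3965} + 5330} = \sqrt{\frac{\left(- \frac{71}{62} - \frac{110}{51}\right) + 18040}{150 + 3965} + 5330} = \sqrt{\frac{- \frac{10441}{3162} + 18040}{4115} + 5330} = \sqrt{\frac{57032039}{3162} \cdot \frac{1}{4115} + 5330} = \sqrt{\frac{57032039}{13011630} + 5330} = \sqrt{\frac{69409019939}{13011630}} = \frac{7 \sqrt{18431111961405930}}{13011630}$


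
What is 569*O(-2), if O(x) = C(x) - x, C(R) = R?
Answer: 0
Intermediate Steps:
O(x) = 0 (O(x) = x - x = 0)
569*O(-2) = 569*0 = 0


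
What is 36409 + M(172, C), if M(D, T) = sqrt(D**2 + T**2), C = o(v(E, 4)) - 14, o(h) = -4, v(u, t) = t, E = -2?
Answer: 36409 + 2*sqrt(7477) ≈ 36582.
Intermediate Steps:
C = -18 (C = -4 - 14 = -18)
36409 + M(172, C) = 36409 + sqrt(172**2 + (-18)**2) = 36409 + sqrt(29584 + 324) = 36409 + sqrt(29908) = 36409 + 2*sqrt(7477)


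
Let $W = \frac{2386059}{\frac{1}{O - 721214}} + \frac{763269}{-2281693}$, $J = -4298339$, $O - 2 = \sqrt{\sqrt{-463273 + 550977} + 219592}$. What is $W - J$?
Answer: $- \frac{3926451593380274386}{2281693} + 2386059 \sqrt{219592 + 2 \sqrt{21926}} \approx -1.7197 \cdot 10^{12}$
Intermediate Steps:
$O = 2 + \sqrt{219592 + 2 \sqrt{21926}}$ ($O = 2 + \sqrt{\sqrt{-463273 + 550977} + 219592} = 2 + \sqrt{\sqrt{87704} + 219592} = 2 + \sqrt{2 \sqrt{21926} + 219592} = 2 + \sqrt{219592 + 2 \sqrt{21926}} \approx 470.92$)
$W = - \frac{3926461400870282313}{2281693} + 2386059 \sqrt{219592 + 2 \sqrt{21926}}$ ($W = \frac{2386059}{\frac{1}{\left(2 + \sqrt{219592 + 2 \sqrt{21926}}\right) - 721214}} + \frac{763269}{-2281693} = \frac{2386059}{\frac{1}{-721212 + \sqrt{219592 + 2 \sqrt{21926}}}} + 763269 \left(- \frac{1}{2281693}\right) = 2386059 \left(-721212 + \sqrt{219592 + 2 \sqrt{21926}}\right) - \frac{763269}{2281693} = \left(-1720854383508 + 2386059 \sqrt{219592 + 2 \sqrt{21926}}\right) - \frac{763269}{2281693} = - \frac{3926461400870282313}{2281693} + 2386059 \sqrt{219592 + 2 \sqrt{21926}} \approx -1.7197 \cdot 10^{12}$)
$W - J = \left(- \frac{3926461400870282313}{2281693} + 2386059 \sqrt{219592 + 2 \sqrt{21926}}\right) - -4298339 = \left(- \frac{3926461400870282313}{2281693} + 2386059 \sqrt{219592 + 2 \sqrt{21926}}\right) + 4298339 = - \frac{3926451593380274386}{2281693} + 2386059 \sqrt{219592 + 2 \sqrt{21926}}$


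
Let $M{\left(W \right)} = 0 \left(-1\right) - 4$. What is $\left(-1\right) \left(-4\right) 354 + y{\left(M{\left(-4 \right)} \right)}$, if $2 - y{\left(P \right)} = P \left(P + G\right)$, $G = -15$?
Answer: $1342$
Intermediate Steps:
$M{\left(W \right)} = -4$ ($M{\left(W \right)} = 0 - 4 = -4$)
$y{\left(P \right)} = 2 - P \left(-15 + P\right)$ ($y{\left(P \right)} = 2 - P \left(P - 15\right) = 2 - P \left(-15 + P\right)$)
$\left(-1\right) \left(-4\right) 354 + y{\left(M{\left(-4 \right)} \right)} = \left(-1\right) \left(-4\right) 354 + \left(2 - \left(-4\right)^{2} + 15 \left(-4\right)\right) = 4 \cdot 354 - 74 = 1416 - 74 = 1342$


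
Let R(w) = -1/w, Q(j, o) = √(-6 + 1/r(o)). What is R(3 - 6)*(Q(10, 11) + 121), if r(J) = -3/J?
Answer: 121/3 + I*√87/9 ≈ 40.333 + 1.0364*I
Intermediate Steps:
Q(j, o) = √(-6 - o/3) (Q(j, o) = √(-6 + 1/(-3/o)) = √(-6 - o/3))
R(3 - 6)*(Q(10, 11) + 121) = (-1/(3 - 6))*(√(-54 - 3*11)/3 + 121) = (-1/(-3))*(√(-54 - 33)/3 + 121) = (-1*(-⅓))*(√(-87)/3 + 121) = ((I*√87)/3 + 121)/3 = (I*√87/3 + 121)/3 = (121 + I*√87/3)/3 = 121/3 + I*√87/9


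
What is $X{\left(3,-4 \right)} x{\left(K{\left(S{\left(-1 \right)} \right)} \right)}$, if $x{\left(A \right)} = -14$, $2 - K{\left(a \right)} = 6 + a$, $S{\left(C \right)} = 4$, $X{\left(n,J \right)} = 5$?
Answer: $-70$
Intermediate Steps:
$K{\left(a \right)} = -4 - a$ ($K{\left(a \right)} = 2 - \left(6 + a\right) = -4 - a$)
$X{\left(3,-4 \right)} x{\left(K{\left(S{\left(-1 \right)} \right)} \right)} = 5 \left(-14\right) = -70$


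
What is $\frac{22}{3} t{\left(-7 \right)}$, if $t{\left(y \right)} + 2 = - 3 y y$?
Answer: $- \frac{3278}{3} \approx -1092.7$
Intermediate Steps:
$t{\left(y \right)} = -2 - 3 y^{2}$ ($t{\left(y \right)} = -2 + - 3 y y = -2 - 3 y^{2}$)
$\frac{22}{3} t{\left(-7 \right)} = \frac{22}{3} \left(-2 - 3 \left(-7\right)^{2}\right) = 22 \cdot \frac{1}{3} \left(-2 - 147\right) = \frac{22 \left(-2 - 147\right)}{3} = \frac{22}{3} \left(-149\right) = - \frac{3278}{3}$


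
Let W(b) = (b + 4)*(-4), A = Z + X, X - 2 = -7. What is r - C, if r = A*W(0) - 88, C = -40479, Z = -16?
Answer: 40727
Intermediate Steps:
X = -5 (X = 2 - 7 = -5)
A = -21 (A = -16 - 5 = -21)
W(b) = -16 - 4*b (W(b) = (4 + b)*(-4) = -16 - 4*b)
r = 248 (r = -21*(-16 - 4*0) - 88 = -21*(-16 + 0) - 88 = -21*(-16) - 88 = 336 - 88 = 248)
r - C = 248 - 1*(-40479) = 248 + 40479 = 40727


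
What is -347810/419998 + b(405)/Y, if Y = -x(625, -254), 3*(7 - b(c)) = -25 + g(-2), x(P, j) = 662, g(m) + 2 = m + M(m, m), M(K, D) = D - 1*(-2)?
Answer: -177937640/208529007 ≈ -0.85330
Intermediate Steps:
M(K, D) = 2 + D (M(K, D) = D + 2 = 2 + D)
g(m) = 2*m (g(m) = -2 + (m + (2 + m)) = -2 + (2 + 2*m) = 2*m)
b(c) = 50/3 (b(c) = 7 - (-25 + 2*(-2))/3 = 7 - (-25 - 4)/3 = 7 - ⅓*(-29) = 7 + 29/3 = 50/3)
Y = -662 (Y = -1*662 = -662)
-347810/419998 + b(405)/Y = -347810/419998 + (50/3)/(-662) = -347810*1/419998 + (50/3)*(-1/662) = -173905/209999 - 25/993 = -177937640/208529007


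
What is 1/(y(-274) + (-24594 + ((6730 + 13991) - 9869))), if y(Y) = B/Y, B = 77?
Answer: -274/3765385 ≈ -7.2768e-5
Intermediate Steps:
y(Y) = 77/Y
1/(y(-274) + (-24594 + ((6730 + 13991) - 9869))) = 1/(77/(-274) + (-24594 + ((6730 + 13991) - 9869))) = 1/(77*(-1/274) + (-24594 + (20721 - 9869))) = 1/(-77/274 + (-24594 + 10852)) = 1/(-77/274 - 13742) = 1/(-3765385/274) = -274/3765385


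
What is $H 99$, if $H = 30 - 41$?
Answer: $-1089$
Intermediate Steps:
$H = -11$
$H 99 = \left(-11\right) 99 = -1089$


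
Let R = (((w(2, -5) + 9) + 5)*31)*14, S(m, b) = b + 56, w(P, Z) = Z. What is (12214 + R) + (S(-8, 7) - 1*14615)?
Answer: 1568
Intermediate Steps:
S(m, b) = 56 + b
R = 3906 (R = (((-5 + 9) + 5)*31)*14 = ((4 + 5)*31)*14 = (9*31)*14 = 279*14 = 3906)
(12214 + R) + (S(-8, 7) - 1*14615) = (12214 + 3906) + ((56 + 7) - 1*14615) = 16120 + (63 - 14615) = 16120 - 14552 = 1568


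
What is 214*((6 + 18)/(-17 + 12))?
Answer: -5136/5 ≈ -1027.2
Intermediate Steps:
214*((6 + 18)/(-17 + 12)) = 214*(24/(-5)) = 214*(24*(-⅕)) = 214*(-24/5) = -5136/5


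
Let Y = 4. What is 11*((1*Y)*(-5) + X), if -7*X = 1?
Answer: -1551/7 ≈ -221.57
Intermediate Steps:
X = -⅐ (X = -⅐*1 = -⅐ ≈ -0.14286)
11*((1*Y)*(-5) + X) = 11*((1*4)*(-5) - ⅐) = 11*(4*(-5) - ⅐) = 11*(-20 - ⅐) = 11*(-141/7) = -1551/7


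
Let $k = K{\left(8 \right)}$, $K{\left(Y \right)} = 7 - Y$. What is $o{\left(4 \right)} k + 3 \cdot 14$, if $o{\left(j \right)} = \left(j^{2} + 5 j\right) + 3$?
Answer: $3$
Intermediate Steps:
$o{\left(j \right)} = 3 + j^{2} + 5 j$
$k = -1$ ($k = 7 - 8 = -1$)
$o{\left(4 \right)} k + 3 \cdot 14 = \left(3 + 4^{2} + 5 \cdot 4\right) \left(-1\right) + 3 \cdot 14 = \left(3 + 16 + 20\right) \left(-1\right) + 42 = 39 \left(-1\right) + 42 = -39 + 42 = 3$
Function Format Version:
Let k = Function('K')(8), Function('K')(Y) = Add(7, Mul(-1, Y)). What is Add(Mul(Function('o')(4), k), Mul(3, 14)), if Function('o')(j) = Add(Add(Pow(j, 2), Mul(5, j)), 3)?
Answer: 3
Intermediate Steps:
Function('o')(j) = Add(3, Pow(j, 2), Mul(5, j))
k = -1 (k = Add(7, Mul(-1, 8)) = Add(7, -8) = -1)
Add(Mul(Function('o')(4), k), Mul(3, 14)) = Add(Mul(Add(3, Pow(4, 2), Mul(5, 4)), -1), Mul(3, 14)) = Add(Mul(Add(3, 16, 20), -1), 42) = Add(Mul(39, -1), 42) = Add(-39, 42) = 3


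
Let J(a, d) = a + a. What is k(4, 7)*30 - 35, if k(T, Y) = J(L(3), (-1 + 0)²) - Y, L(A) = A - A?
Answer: -245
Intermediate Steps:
L(A) = 0
J(a, d) = 2*a
k(T, Y) = -Y (k(T, Y) = 2*0 - Y = 0 - Y = -Y)
k(4, 7)*30 - 35 = -1*7*30 - 35 = -7*30 - 35 = -210 - 35 = -245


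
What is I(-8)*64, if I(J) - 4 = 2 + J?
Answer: -128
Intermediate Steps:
I(J) = 6 + J (I(J) = 4 + (2 + J) = 6 + J)
I(-8)*64 = (6 - 8)*64 = -2*64 = -128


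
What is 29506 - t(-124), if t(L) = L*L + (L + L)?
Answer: 14378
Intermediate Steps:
t(L) = L**2 + 2*L
29506 - t(-124) = 29506 - (-124)*(2 - 124) = 29506 - (-124)*(-122) = 29506 - 1*15128 = 29506 - 15128 = 14378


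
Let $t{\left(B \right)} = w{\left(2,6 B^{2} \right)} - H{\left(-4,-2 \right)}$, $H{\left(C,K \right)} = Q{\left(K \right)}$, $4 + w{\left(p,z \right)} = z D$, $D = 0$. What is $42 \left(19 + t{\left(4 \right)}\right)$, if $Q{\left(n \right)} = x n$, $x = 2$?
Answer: $798$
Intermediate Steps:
$w{\left(p,z \right)} = -4$ ($w{\left(p,z \right)} = -4 + z 0 = -4 + 0 = -4$)
$Q{\left(n \right)} = 2 n$
$H{\left(C,K \right)} = 2 K$
$t{\left(B \right)} = 0$ ($t{\left(B \right)} = -4 - 2 \left(-2\right) = -4 - -4 = -4 + 4 = 0$)
$42 \left(19 + t{\left(4 \right)}\right) = 42 \left(19 + 0\right) = 42 \cdot 19 = 798$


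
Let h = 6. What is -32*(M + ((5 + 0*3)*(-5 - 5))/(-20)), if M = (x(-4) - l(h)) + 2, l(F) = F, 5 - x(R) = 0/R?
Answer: -112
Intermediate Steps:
x(R) = 5 (x(R) = 5 - 0/R = 5 - 1*0 = 5 + 0 = 5)
M = 1 (M = (5 - 1*6) + 2 = (5 - 6) + 2 = -1 + 2 = 1)
-32*(M + ((5 + 0*3)*(-5 - 5))/(-20)) = -32*(1 + ((5 + 0*3)*(-5 - 5))/(-20)) = -32*(1 + ((5 + 0)*(-10))*(-1/20)) = -32*(1 + (5*(-10))*(-1/20)) = -32*(1 - 50*(-1/20)) = -32*(1 + 5/2) = -32*7/2 = -112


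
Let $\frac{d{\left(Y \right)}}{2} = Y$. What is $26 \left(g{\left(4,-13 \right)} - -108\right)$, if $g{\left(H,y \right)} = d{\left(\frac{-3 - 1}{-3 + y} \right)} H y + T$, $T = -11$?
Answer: $1846$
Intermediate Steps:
$d{\left(Y \right)} = 2 Y$
$g{\left(H,y \right)} = -11 - \frac{8 H y}{-3 + y}$ ($g{\left(H,y \right)} = 2 \frac{-3 - 1}{-3 + y} H y - 11 = 2 \left(- \frac{4}{-3 + y}\right) H y - 11 = - \frac{8}{-3 + y} H y - 11 = - \frac{8 H}{-3 + y} y - 11 = - \frac{8 H y}{-3 + y} - 11 = -11 - \frac{8 H y}{-3 + y}$)
$26 \left(g{\left(4,-13 \right)} - -108\right) = 26 \left(\frac{33 - -143 - 32 \left(-13\right)}{-3 - 13} - -108\right) = 26 \left(\frac{33 + 143 + 416}{-16} + 108\right) = 26 \left(\left(- \frac{1}{16}\right) 592 + 108\right) = 26 \left(-37 + 108\right) = 26 \cdot 71 = 1846$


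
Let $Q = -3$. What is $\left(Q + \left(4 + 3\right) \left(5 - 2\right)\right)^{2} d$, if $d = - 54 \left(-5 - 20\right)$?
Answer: $437400$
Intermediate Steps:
$d = 1350$ ($d = \left(-54\right) \left(-25\right) = 1350$)
$\left(Q + \left(4 + 3\right) \left(5 - 2\right)\right)^{2} d = \left(-3 + \left(4 + 3\right) \left(5 - 2\right)\right)^{2} \cdot 1350 = \left(-3 + 7 \cdot 3\right)^{2} \cdot 1350 = \left(-3 + 21\right)^{2} \cdot 1350 = 18^{2} \cdot 1350 = 324 \cdot 1350 = 437400$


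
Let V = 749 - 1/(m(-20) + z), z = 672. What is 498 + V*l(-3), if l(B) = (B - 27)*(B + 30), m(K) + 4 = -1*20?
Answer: -2424763/4 ≈ -6.0619e+5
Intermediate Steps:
m(K) = -24 (m(K) = -4 - 1*20 = -4 - 20 = -24)
V = 485351/648 (V = 749 - 1/(-24 + 672) = 749 - 1/648 = 485351/648 ≈ 749.00)
l(B) = (-27 + B)*(30 + B)
498 + V*l(-3) = 498 + 485351*(-810 + (-3)² + 3*(-3))/648 = 498 + 485351*(-810 + 9 - 9)/648 = 498 + (485351/648)*(-810) = 498 - 2426755/4 = -2424763/4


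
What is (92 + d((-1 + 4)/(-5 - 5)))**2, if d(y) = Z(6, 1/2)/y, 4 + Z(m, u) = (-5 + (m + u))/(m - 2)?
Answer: 1560001/144 ≈ 10833.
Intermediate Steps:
Z(m, u) = -4 + (-5 + m + u)/(-2 + m) (Z(m, u) = -4 + (-5 + (m + u))/(m - 2) = -4 + (-5 + m + u)/(-2 + m))
d(y) = -29/(8*y) (d(y) = ((3 + 1/2 - 3*6)/(-2 + 6))/y = ((3 + 1/2 - 18)/4)/y = ((1/4)*(-29/2))/y = -29/(8*y))
(92 + d((-1 + 4)/(-5 - 5)))**2 = (92 - 29*(-5 - 5)/(-1 + 4)/8)**2 = (92 - 29/(8*(3/(-10))))**2 = (92 - 29/(8*(3*(-1/10))))**2 = (92 - 29/(8*(-3/10)))**2 = (92 - 29/8*(-10/3))**2 = (92 + 145/12)**2 = (1249/12)**2 = 1560001/144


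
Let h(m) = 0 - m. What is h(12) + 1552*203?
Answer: 315044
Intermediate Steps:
h(m) = -m
h(12) + 1552*203 = -1*12 + 1552*203 = -12 + 315056 = 315044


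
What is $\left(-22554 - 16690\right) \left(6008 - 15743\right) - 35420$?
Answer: $382004920$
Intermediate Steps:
$\left(-22554 - 16690\right) \left(6008 - 15743\right) - 35420 = \left(-39244\right) \left(-9735\right) - 35420 = 382040340 - 35420 = 382004920$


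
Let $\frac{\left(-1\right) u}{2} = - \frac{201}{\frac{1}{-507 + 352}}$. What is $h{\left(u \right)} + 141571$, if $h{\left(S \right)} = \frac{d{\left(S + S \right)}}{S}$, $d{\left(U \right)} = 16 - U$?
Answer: $\frac{4410582187}{31155} \approx 1.4157 \cdot 10^{5}$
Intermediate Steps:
$u = -62310$ ($u = - 2 \left(- \frac{201}{\frac{1}{-507 + 352}}\right) = - 2 \left(- \frac{201}{\frac{1}{-155}}\right) = - 2 \left(- \frac{201}{- \frac{1}{155}}\right) = - 2 \left(\left(-201\right) \left(-155\right)\right) = \left(-2\right) 31155 = -62310$)
$h{\left(S \right)} = \frac{16 - 2 S}{S}$ ($h{\left(S \right)} = \frac{16 - \left(S + S\right)}{S} = \frac{16 - 2 S}{S}$)
$h{\left(u \right)} + 141571 = \left(-2 + \frac{16}{-62310}\right) + 141571 = \left(-2 + 16 \left(- \frac{1}{62310}\right)\right) + 141571 = \left(-2 - \frac{8}{31155}\right) + 141571 = - \frac{62318}{31155} + 141571 = \frac{4410582187}{31155}$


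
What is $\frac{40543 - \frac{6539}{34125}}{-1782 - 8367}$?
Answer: $- \frac{106424872}{26641125} \approx -3.9948$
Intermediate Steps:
$\frac{40543 - \frac{6539}{34125}}{-1782 - 8367} = \frac{40543 - \frac{503}{2625}}{-10149} = \left(40543 - \frac{503}{2625}\right) \left(- \frac{1}{10149}\right) = \frac{106424872}{2625} \left(- \frac{1}{10149}\right) = - \frac{106424872}{26641125}$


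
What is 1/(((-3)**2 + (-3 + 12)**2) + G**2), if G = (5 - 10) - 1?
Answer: 1/126 ≈ 0.0079365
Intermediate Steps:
G = -6 (G = -5 - 1 = -6)
1/(((-3)**2 + (-3 + 12)**2) + G**2) = 1/(((-3)**2 + (-3 + 12)**2) + (-6)**2) = 1/((9 + 9**2) + 36) = 1/((9 + 81) + 36) = 1/(90 + 36) = 1/126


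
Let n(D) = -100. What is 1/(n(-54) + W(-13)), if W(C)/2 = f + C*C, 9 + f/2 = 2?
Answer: 1/210 ≈ 0.0047619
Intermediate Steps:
f = -14 (f = -18 + 2*2 = -18 + 4 = -14)
W(C) = -28 + 2*C**2 (W(C) = 2*(-14 + C*C) = 2*(-14 + C**2) = -28 + 2*C**2)
1/(n(-54) + W(-13)) = 1/(-100 + (-28 + 2*(-13)**2)) = 1/(-100 + (-28 + 2*169)) = 1/(-100 + (-28 + 338)) = 1/(-100 + 310) = 1/210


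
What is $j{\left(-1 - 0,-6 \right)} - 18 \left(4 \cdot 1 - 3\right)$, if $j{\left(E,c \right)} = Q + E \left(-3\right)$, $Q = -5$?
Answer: $-20$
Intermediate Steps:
$j{\left(E,c \right)} = -5 - 3 E$ ($j{\left(E,c \right)} = -5 + E \left(-3\right) = -5 - 3 E$)
$j{\left(-1 - 0,-6 \right)} - 18 \left(4 \cdot 1 - 3\right) = \left(-5 - 3 \left(-1 - 0\right)\right) - 18 \left(4 \cdot 1 - 3\right) = \left(-5 - 3 \left(-1 + 0\right)\right) - 18 \left(4 - 3\right) = \left(-5 - -3\right) - 18 = \left(-5 + 3\right) - 18 = -2 - 18 = -20$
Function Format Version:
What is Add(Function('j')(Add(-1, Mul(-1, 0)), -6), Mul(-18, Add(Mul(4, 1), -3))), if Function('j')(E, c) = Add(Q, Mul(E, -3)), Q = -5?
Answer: -20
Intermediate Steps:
Function('j')(E, c) = Add(-5, Mul(-3, E)) (Function('j')(E, c) = Add(-5, Mul(E, -3)) = Add(-5, Mul(-3, E)))
Add(Function('j')(Add(-1, Mul(-1, 0)), -6), Mul(-18, Add(Mul(4, 1), -3))) = Add(Add(-5, Mul(-3, Add(-1, Mul(-1, 0)))), Mul(-18, Add(Mul(4, 1), -3))) = Add(Add(-5, Mul(-3, Add(-1, 0))), Mul(-18, Add(4, -3))) = Add(Add(-5, Mul(-3, -1)), Mul(-18, 1)) = Add(Add(-5, 3), -18) = Add(-2, -18) = -20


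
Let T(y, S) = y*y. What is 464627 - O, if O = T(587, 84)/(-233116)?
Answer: 108312332301/233116 ≈ 4.6463e+5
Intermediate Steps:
T(y, S) = y²
O = -344569/233116 (O = 587²/(-233116) = 344569*(-1/233116) = -344569/233116 ≈ -1.4781)
464627 - O = 464627 - 1*(-344569/233116) = 464627 + 344569/233116 = 108312332301/233116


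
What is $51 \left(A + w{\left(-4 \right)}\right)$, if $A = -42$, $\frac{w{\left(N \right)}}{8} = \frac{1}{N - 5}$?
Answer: $- \frac{6562}{3} \approx -2187.3$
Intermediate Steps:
$w{\left(N \right)} = \frac{8}{-5 + N}$ ($w{\left(N \right)} = \frac{8}{N - 5} = \frac{8}{-5 + N}$)
$51 \left(A + w{\left(-4 \right)}\right) = 51 \left(-42 + \frac{8}{-5 - 4}\right) = 51 \left(-42 + \frac{8}{-9}\right) = 51 \left(-42 + 8 \left(- \frac{1}{9}\right)\right) = 51 \left(-42 - \frac{8}{9}\right) = 51 \left(- \frac{386}{9}\right) = - \frac{6562}{3}$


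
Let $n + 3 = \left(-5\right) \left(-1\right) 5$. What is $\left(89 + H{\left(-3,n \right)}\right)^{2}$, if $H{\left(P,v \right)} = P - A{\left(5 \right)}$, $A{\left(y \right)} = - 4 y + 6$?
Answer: $10000$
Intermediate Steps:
$A{\left(y \right)} = 6 - 4 y$
$n = 22$ ($n = -3 + \left(-5\right) \left(-1\right) 5 = -3 + 5 \cdot 5 = -3 + 25 = 22$)
$H{\left(P,v \right)} = 14 + P$ ($H{\left(P,v \right)} = P - \left(6 - 20\right) = P - -14 = P + 14 = 14 + P$)
$\left(89 + H{\left(-3,n \right)}\right)^{2} = \left(89 + \left(14 - 3\right)\right)^{2} = \left(89 + 11\right)^{2} = 100^{2} = 10000$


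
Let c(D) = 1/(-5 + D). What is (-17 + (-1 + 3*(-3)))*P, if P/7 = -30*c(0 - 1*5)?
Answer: -567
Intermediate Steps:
P = 21 (P = 7*(-30/(-5 + (0 - 1*5))) = 7*(-30/(-5 + (0 - 5))) = 7*(-30/(-5 - 5)) = 7*(-30/(-10)) = 7*(-30*(-1/10)) = 7*3 = 21)
(-17 + (-1 + 3*(-3)))*P = (-17 + (-1 + 3*(-3)))*21 = (-17 + (-1 - 9))*21 = (-17 - 10)*21 = -27*21 = -567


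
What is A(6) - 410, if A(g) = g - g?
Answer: -410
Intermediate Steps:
A(g) = 0
A(6) - 410 = 0 - 410 = -410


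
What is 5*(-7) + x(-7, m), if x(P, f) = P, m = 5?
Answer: -42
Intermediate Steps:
5*(-7) + x(-7, m) = 5*(-7) - 7 = -35 - 7 = -42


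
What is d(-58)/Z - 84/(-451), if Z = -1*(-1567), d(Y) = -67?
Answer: 101411/706717 ≈ 0.14350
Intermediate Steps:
Z = 1567
d(-58)/Z - 84/(-451) = -67/1567 - 84/(-451) = -67*1/1567 - 84*(-1/451) = -67/1567 + 84/451 = 101411/706717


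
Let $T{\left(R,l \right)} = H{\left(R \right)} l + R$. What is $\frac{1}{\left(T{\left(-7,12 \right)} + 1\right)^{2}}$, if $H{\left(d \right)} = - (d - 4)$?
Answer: $\frac{1}{15876} \approx 6.2988 \cdot 10^{-5}$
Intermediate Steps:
$H{\left(d \right)} = 4 - d$ ($H{\left(d \right)} = - (-4 + d) = 4 - d$)
$T{\left(R,l \right)} = R + l \left(4 - R\right)$ ($T{\left(R,l \right)} = \left(4 - R\right) l + R = l \left(4 - R\right) + R = R + l \left(4 - R\right)$)
$\frac{1}{\left(T{\left(-7,12 \right)} + 1\right)^{2}} = \frac{1}{\left(\left(-7 - 12 \left(-4 - 7\right)\right) + 1\right)^{2}} = \frac{1}{\left(\left(-7 - 12 \left(-11\right)\right) + 1\right)^{2}} = \frac{1}{\left(\left(-7 + 132\right) + 1\right)^{2}} = \frac{1}{\left(125 + 1\right)^{2}} = \frac{1}{126^{2}} = \frac{1}{15876}$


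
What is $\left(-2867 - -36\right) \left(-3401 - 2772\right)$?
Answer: $17475763$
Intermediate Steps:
$\left(-2867 - -36\right) \left(-3401 - 2772\right) = \left(-2867 + \left(-1811 + 1847\right)\right) \left(-6173\right) = \left(-2867 + 36\right) \left(-6173\right) = \left(-2831\right) \left(-6173\right) = 17475763$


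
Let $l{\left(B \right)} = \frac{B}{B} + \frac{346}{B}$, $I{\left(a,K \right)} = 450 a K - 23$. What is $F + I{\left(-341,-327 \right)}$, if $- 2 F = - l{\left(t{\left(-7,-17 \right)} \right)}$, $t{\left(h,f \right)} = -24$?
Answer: $\frac{1204274887}{24} \approx 5.0178 \cdot 10^{7}$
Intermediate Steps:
$I{\left(a,K \right)} = -23 + 450 K a$ ($I{\left(a,K \right)} = 450 K a - 23 = -23 + 450 K a$)
$l{\left(B \right)} = 1 + \frac{346}{B}$
$F = - \frac{161}{24}$ ($F = - \frac{\left(-1\right) \frac{346 - 24}{-24}}{2} = - \frac{\left(-1\right) \left(\left(- \frac{1}{24}\right) 322\right)}{2} = - \frac{\left(-1\right) \left(- \frac{161}{12}\right)}{2} = \left(- \frac{1}{2}\right) \frac{161}{12} = - \frac{161}{24} \approx -6.7083$)
$F + I{\left(-341,-327 \right)} = - \frac{161}{24} - \left(23 + 147150 \left(-341\right)\right) = - \frac{161}{24} + \left(-23 + 50178150\right) = - \frac{161}{24} + 50178127 = \frac{1204274887}{24}$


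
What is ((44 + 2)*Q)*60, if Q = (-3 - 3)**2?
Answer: 99360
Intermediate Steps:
Q = 36 (Q = (-6)**2 = 36)
((44 + 2)*Q)*60 = ((44 + 2)*36)*60 = (46*36)*60 = 1656*60 = 99360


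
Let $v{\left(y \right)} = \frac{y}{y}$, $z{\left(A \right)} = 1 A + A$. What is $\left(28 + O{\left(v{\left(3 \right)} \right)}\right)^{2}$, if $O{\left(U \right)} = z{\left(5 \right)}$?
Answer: $1444$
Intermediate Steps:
$z{\left(A \right)} = 2 A$ ($z{\left(A \right)} = A + A = 2 A$)
$v{\left(y \right)} = 1$
$O{\left(U \right)} = 10$ ($O{\left(U \right)} = 2 \cdot 5 = 10$)
$\left(28 + O{\left(v{\left(3 \right)} \right)}\right)^{2} = \left(28 + 10\right)^{2} = 38^{2} = 1444$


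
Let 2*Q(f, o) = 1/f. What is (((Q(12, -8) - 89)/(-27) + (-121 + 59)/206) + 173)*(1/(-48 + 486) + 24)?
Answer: 123491259377/29233872 ≈ 4224.3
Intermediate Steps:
Q(f, o) = 1/(2*f)
(((Q(12, -8) - 89)/(-27) + (-121 + 59)/206) + 173)*(1/(-48 + 486) + 24) = ((((1/2)/12 - 89)/(-27) + (-121 + 59)/206) + 173)*(1/(-48 + 486) + 24) = ((((1/2)*(1/12) - 89)*(-1/27) - 62*1/206) + 173)*(1/438 + 24) = (((1/24 - 89)*(-1/27) - 31/103) + 173)*(1/438 + 24) = ((-2135/24*(-1/27) - 31/103) + 173)*(10513/438) = ((2135/648 - 31/103) + 173)*(10513/438) = (199817/66744 + 173)*(10513/438) = (11746529/66744)*(10513/438) = 123491259377/29233872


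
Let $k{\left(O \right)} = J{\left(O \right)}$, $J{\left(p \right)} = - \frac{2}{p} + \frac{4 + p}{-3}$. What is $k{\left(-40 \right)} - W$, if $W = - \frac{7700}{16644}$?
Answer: $\frac{1041301}{83220} \approx 12.513$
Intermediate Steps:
$J{\left(p \right)} = - \frac{4}{3} - \frac{2}{p} - \frac{p}{3}$ ($J{\left(p \right)} = - \frac{2}{p} + \left(4 + p\right) \left(- \frac{1}{3}\right) = - \frac{2}{p} - \left(\frac{4}{3} + \frac{p}{3}\right) = - \frac{4}{3} - \frac{2}{p} - \frac{p}{3}$)
$W = - \frac{1925}{4161}$ ($W = \left(-7700\right) \frac{1}{16644} = - \frac{1925}{4161} \approx -0.46263$)
$k{\left(O \right)} = \frac{-6 - O \left(4 + O\right)}{3 O}$
$k{\left(-40 \right)} - W = \frac{-6 - - 40 \left(4 - 40\right)}{3 \left(-40\right)} - - \frac{1925}{4161} = \frac{1}{3} \left(- \frac{1}{40}\right) \left(-6 - \left(-40\right) \left(-36\right)\right) + \frac{1925}{4161} = \frac{1}{3} \left(- \frac{1}{40}\right) \left(-6 - 1440\right) + \frac{1925}{4161} = \frac{1}{3} \left(- \frac{1}{40}\right) \left(-1446\right) + \frac{1925}{4161} = \frac{241}{20} + \frac{1925}{4161} = \frac{1041301}{83220}$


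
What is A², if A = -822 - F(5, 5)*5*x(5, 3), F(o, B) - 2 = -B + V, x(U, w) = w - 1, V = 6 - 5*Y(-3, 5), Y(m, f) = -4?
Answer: 1106704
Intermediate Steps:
V = 26 (V = 6 - 5*(-4) = 6 + 20 = 26)
x(U, w) = -1 + w
F(o, B) = 28 - B (F(o, B) = 2 + (-B + 26) = 2 + (26 - B) = 28 - B)
A = -1052 (A = -822 - (28 - 1*5)*5*(-1 + 3) = -822 - (28 - 5)*5*2 = -822 - 23*5*2 = -822 - 115*2 = -822 - 1*230 = -822 - 230 = -1052)
A² = (-1052)² = 1106704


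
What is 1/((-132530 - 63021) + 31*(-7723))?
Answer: -1/434964 ≈ -2.2990e-6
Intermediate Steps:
1/((-132530 - 63021) + 31*(-7723)) = 1/(-195551 - 239413) = 1/(-434964) = -1/434964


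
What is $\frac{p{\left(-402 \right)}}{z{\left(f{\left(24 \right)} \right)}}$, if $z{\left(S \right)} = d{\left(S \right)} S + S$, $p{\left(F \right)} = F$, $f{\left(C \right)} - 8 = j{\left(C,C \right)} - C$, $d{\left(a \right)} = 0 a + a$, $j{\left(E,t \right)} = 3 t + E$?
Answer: $- \frac{67}{1080} \approx -0.062037$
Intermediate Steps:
$j{\left(E,t \right)} = E + 3 t$
$d{\left(a \right)} = a$ ($d{\left(a \right)} = 0 + a = a$)
$f{\left(C \right)} = 8 + 3 C$ ($f{\left(C \right)} = 8 + \left(\left(C + 3 C\right) - C\right) = 8 + \left(4 C - C\right) = 8 + 3 C$)
$z{\left(S \right)} = S + S^{2}$ ($z{\left(S \right)} = S S + S = S^{2} + S = S + S^{2}$)
$\frac{p{\left(-402 \right)}}{z{\left(f{\left(24 \right)} \right)}} = - \frac{402}{\left(8 + 3 \cdot 24\right) \left(1 + \left(8 + 3 \cdot 24\right)\right)} = - \frac{402}{\left(8 + 72\right) \left(1 + \left(8 + 72\right)\right)} = - \frac{402}{80 \left(1 + 80\right)} = - \frac{402}{80 \cdot 81} = - \frac{402}{6480} = \left(-402\right) \frac{1}{6480} = - \frac{67}{1080}$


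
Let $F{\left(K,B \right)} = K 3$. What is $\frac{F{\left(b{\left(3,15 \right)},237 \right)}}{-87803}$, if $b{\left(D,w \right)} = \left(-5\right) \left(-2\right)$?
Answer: $- \frac{30}{87803} \approx -0.00034167$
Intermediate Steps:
$b{\left(D,w \right)} = 10$
$F{\left(K,B \right)} = 3 K$
$\frac{F{\left(b{\left(3,15 \right)},237 \right)}}{-87803} = \frac{3 \cdot 10}{-87803} = 30 \left(- \frac{1}{87803}\right) = - \frac{30}{87803}$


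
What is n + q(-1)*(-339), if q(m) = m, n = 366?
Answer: 705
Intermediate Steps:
n + q(-1)*(-339) = 366 - 1*(-339) = 366 + 339 = 705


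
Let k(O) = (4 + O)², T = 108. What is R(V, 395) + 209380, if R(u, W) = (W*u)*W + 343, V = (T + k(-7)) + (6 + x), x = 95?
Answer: 34223173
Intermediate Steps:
V = 218 (V = (108 + (4 - 7)²) + (6 + 95) = (108 + (-3)²) + 101 = (108 + 9) + 101 = 117 + 101 = 218)
R(u, W) = 343 + u*W² (R(u, W) = u*W² + 343 = 343 + u*W²)
R(V, 395) + 209380 = (343 + 218*395²) + 209380 = (343 + 218*156025) + 209380 = (343 + 34013450) + 209380 = 34013793 + 209380 = 34223173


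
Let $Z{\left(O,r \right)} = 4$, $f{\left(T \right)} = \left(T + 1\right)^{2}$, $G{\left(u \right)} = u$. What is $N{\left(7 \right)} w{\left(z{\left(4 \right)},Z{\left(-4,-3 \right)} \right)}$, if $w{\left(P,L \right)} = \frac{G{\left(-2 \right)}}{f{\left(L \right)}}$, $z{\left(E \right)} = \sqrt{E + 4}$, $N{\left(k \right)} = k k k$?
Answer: $- \frac{686}{25} \approx -27.44$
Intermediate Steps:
$f{\left(T \right)} = \left(1 + T\right)^{2}$
$N{\left(k \right)} = k^{3}$ ($N{\left(k \right)} = k^{2} k = k^{3}$)
$z{\left(E \right)} = \sqrt{4 + E}$
$w{\left(P,L \right)} = - \frac{2}{\left(1 + L\right)^{2}}$
$N{\left(7 \right)} w{\left(z{\left(4 \right)},Z{\left(-4,-3 \right)} \right)} = 7^{3} \left(- \frac{2}{\left(1 + 4\right)^{2}}\right) = 343 \left(- \frac{2}{25}\right) = - \frac{686}{25}$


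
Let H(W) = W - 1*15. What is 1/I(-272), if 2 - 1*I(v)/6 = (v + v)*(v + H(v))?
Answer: -1/1824564 ≈ -5.4808e-7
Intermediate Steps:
H(W) = -15 + W (H(W) = W - 15 = -15 + W)
I(v) = 12 - 12*v*(-15 + 2*v) (I(v) = 12 - 6*(v + v)*(v + (-15 + v)) = 12 - 6*2*v*(-15 + 2*v) = 12 - 12*v*(-15 + 2*v))
1/I(-272) = 1/(12 - 24*(-272)² + 180*(-272)) = 1/(12 - 24*73984 - 48960) = 1/(12 - 1775616 - 48960) = 1/(-1824564) = -1/1824564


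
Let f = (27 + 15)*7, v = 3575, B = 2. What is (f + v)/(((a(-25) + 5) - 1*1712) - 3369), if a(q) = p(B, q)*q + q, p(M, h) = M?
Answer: -3869/5151 ≈ -0.75112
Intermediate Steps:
f = 294 (f = 42*7 = 294)
a(q) = 3*q (a(q) = 2*q + q = 3*q)
(f + v)/(((a(-25) + 5) - 1*1712) - 3369) = (294 + 3575)/(((3*(-25) + 5) - 1*1712) - 3369) = 3869/(((-75 + 5) - 1712) - 3369) = 3869/((-70 - 1712) - 3369) = 3869/(-1782 - 3369) = 3869/(-5151) = 3869*(-1/5151) = -3869/5151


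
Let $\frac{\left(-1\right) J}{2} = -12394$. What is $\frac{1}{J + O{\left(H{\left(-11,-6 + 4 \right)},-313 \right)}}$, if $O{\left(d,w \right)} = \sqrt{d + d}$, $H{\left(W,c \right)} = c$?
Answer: $\frac{6197}{153611237} - \frac{i}{307222474} \approx 4.0342 \cdot 10^{-5} - 3.255 \cdot 10^{-9} i$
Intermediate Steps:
$J = 24788$ ($J = \left(-2\right) \left(-12394\right) = 24788$)
$O{\left(d,w \right)} = \sqrt{2} \sqrt{d}$ ($O{\left(d,w \right)} = \sqrt{2 d} = \sqrt{2} \sqrt{d}$)
$\frac{1}{J + O{\left(H{\left(-11,-6 + 4 \right)},-313 \right)}} = \frac{1}{24788 + \sqrt{2} \sqrt{-6 + 4}} = \frac{1}{24788 + \sqrt{2} \sqrt{-2}} = \frac{1}{24788 + \sqrt{2} i \sqrt{2}} = \frac{1}{24788 + 2 i} = \frac{24788 - 2 i}{614444948}$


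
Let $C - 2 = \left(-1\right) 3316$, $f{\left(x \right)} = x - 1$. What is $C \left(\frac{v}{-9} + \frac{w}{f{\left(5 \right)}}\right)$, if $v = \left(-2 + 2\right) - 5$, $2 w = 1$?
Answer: $- \frac{81193}{36} \approx -2255.4$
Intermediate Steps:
$w = \frac{1}{2}$ ($w = \frac{1}{2} \cdot 1 = \frac{1}{2} \approx 0.5$)
$f{\left(x \right)} = -1 + x$ ($f{\left(x \right)} = x - 1 = -1 + x$)
$C = -3314$ ($C = 2 - 3316 = -3314$)
$v = -5$ ($v = 0 - 5 = -5$)
$C \left(\frac{v}{-9} + \frac{w}{f{\left(5 \right)}}\right) = - 3314 \left(- \frac{5}{-9} + \frac{1}{2 \left(-1 + 5\right)}\right) = - 3314 \left(\left(-5\right) \left(- \frac{1}{9}\right) + \frac{1}{2 \cdot 4}\right) = - 3314 \left(\frac{5}{9} + \frac{1}{2} \cdot \frac{1}{4}\right) = - 3314 \left(\frac{5}{9} + \frac{1}{8}\right) = \left(-3314\right) \frac{49}{72} = - \frac{81193}{36}$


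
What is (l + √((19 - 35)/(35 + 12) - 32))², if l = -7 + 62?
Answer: 140655/47 + 440*I*√4465/47 ≈ 2992.7 + 625.55*I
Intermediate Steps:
l = 55
(l + √((19 - 35)/(35 + 12) - 32))² = (55 + √((19 - 35)/(35 + 12) - 32))² = (55 + √(-16/47 - 32))² = (55 + √(-1520/47))² = (55 + 4*I*√4465/47)²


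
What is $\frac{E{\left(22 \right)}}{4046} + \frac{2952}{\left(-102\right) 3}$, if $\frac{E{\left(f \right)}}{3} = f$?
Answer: $- \frac{19483}{2023} \approx -9.6308$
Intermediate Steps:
$E{\left(f \right)} = 3 f$
$\frac{E{\left(22 \right)}}{4046} + \frac{2952}{\left(-102\right) 3} = \frac{3 \cdot 22}{4046} + \frac{2952}{\left(-102\right) 3} = 66 \cdot \frac{1}{4046} + \frac{2952}{-306} = \frac{33}{2023} + 2952 \left(- \frac{1}{306}\right) = \frac{33}{2023} - \frac{164}{17} = - \frac{19483}{2023}$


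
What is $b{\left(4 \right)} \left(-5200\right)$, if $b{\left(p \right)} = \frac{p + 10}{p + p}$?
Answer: $-9100$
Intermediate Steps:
$b{\left(p \right)} = \frac{10 + p}{2 p}$
$b{\left(4 \right)} \left(-5200\right) = \frac{10 + 4}{2 \cdot 4} \left(-5200\right) = \frac{1}{2} \cdot \frac{1}{4} \cdot 14 \left(-5200\right) = \frac{7}{4} \left(-5200\right) = -9100$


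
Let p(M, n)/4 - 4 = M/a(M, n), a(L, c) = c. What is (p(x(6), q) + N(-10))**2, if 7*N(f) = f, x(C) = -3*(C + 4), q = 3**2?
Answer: 676/441 ≈ 1.5329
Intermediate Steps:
q = 9
x(C) = -12 - 3*C (x(C) = -3*(4 + C) = -12 - 3*C)
N(f) = f/7
p(M, n) = 16 + 4*M/n (p(M, n) = 16 + 4*(M/n) = 16 + 4*M/n)
(p(x(6), q) + N(-10))**2 = ((16 + 4*(-12 - 3*6)/9) + (1/7)*(-10))**2 = ((16 + 4*(-12 - 18)*(1/9)) - 10/7)**2 = ((16 + 4*(-30)*(1/9)) - 10/7)**2 = ((16 - 40/3) - 10/7)**2 = (8/3 - 10/7)**2 = (26/21)**2 = 676/441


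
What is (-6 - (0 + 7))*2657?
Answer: -34541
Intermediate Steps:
(-6 - (0 + 7))*2657 = (-6 - 1*7)*2657 = (-6 - 7)*2657 = -13*2657 = -34541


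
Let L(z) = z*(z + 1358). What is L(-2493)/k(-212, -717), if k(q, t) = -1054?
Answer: -2829555/1054 ≈ -2684.6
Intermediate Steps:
L(z) = z*(1358 + z)
L(-2493)/k(-212, -717) = -2493*(1358 - 2493)/(-1054) = -2493*(-1135)*(-1/1054) = 2829555*(-1/1054) = -2829555/1054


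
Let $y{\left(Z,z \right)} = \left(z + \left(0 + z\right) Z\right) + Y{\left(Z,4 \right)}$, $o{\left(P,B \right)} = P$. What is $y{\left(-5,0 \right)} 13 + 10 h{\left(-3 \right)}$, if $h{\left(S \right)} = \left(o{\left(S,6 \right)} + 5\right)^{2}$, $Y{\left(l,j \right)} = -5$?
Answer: $-25$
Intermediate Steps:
$h{\left(S \right)} = \left(5 + S\right)^{2}$ ($h{\left(S \right)} = \left(S + 5\right)^{2} = \left(5 + S\right)^{2}$)
$y{\left(Z,z \right)} = -5 + z + Z z$ ($y{\left(Z,z \right)} = \left(z + \left(0 + z\right) Z\right) - 5 = \left(z + z Z\right) - 5 = \left(z + Z z\right) - 5 = -5 + z + Z z$)
$y{\left(-5,0 \right)} 13 + 10 h{\left(-3 \right)} = \left(-5 + 0 - 0\right) 13 + 10 \left(5 - 3\right)^{2} = \left(-5 + 0 + 0\right) 13 + 10 \cdot 2^{2} = \left(-5\right) 13 + 10 \cdot 4 = -65 + 40 = -25$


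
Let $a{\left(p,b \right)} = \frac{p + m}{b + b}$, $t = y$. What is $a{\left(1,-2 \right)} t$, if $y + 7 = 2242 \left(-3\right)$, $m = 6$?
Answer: $\frac{47131}{4} \approx 11783.0$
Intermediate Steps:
$y = -6733$ ($y = -7 + 2242 \left(-3\right) = -7 - 6726 = -6733$)
$t = -6733$
$a{\left(p,b \right)} = \frac{6 + p}{2 b}$ ($a{\left(p,b \right)} = \frac{p + 6}{b + b} = \frac{6 + p}{2 b}$)
$a{\left(1,-2 \right)} t = \frac{6 + 1}{2 \left(-2\right)} \left(-6733\right) = \frac{1}{2} \left(- \frac{1}{2}\right) 7 \left(-6733\right) = \left(- \frac{7}{4}\right) \left(-6733\right) = \frac{47131}{4}$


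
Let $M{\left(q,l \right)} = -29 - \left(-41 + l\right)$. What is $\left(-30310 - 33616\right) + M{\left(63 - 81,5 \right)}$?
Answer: $-63919$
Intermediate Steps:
$M{\left(q,l \right)} = 12 - l$ ($M{\left(q,l \right)} = -29 - \left(-41 + l\right) = 12 - l$)
$\left(-30310 - 33616\right) + M{\left(63 - 81,5 \right)} = \left(-30310 - 33616\right) + \left(12 - 5\right) = -63926 + \left(12 - 5\right) = -63926 + 7 = -63919$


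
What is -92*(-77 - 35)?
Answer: 10304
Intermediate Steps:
-92*(-77 - 35) = -92*(-112) = 10304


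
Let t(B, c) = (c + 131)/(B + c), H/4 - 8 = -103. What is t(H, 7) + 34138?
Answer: 12733336/373 ≈ 34138.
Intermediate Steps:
H = -380 (H = 32 + 4*(-103) = 32 - 412 = -380)
t(B, c) = (131 + c)/(B + c)
t(H, 7) + 34138 = (131 + 7)/(-380 + 7) + 34138 = 138/(-373) + 34138 = -1/373*138 + 34138 = -138/373 + 34138 = 12733336/373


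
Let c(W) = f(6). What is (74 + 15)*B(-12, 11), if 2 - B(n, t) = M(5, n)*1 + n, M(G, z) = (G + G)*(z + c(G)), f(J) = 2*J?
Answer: 1246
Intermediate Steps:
c(W) = 12 (c(W) = 2*6 = 12)
M(G, z) = 2*G*(12 + z) (M(G, z) = (G + G)*(z + 12) = (2*G)*(12 + z) = 2*G*(12 + z))
B(n, t) = -118 - 11*n (B(n, t) = 2 - ((2*5*(12 + n))*1 + n) = 2 - ((120 + 10*n)*1 + n) = 2 - ((120 + 10*n) + n) = 2 - (120 + 11*n) = 2 + (-120 - 11*n) = -118 - 11*n)
(74 + 15)*B(-12, 11) = (74 + 15)*(-118 - 11*(-12)) = 89*(-118 + 132) = 89*14 = 1246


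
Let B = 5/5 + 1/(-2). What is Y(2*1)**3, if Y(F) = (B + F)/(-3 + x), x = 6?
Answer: 125/216 ≈ 0.57870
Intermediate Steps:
B = 1/2 (B = 5*(1/5) + 1*(-1/2) = 1 - 1/2 = 1/2 ≈ 0.50000)
Y(F) = 1/6 + F/3 (Y(F) = (1/2 + F)/(-3 + 6) = (1/2 + F)/3 = (1/2 + F)*(1/3) = 1/6 + F/3)
Y(2*1)**3 = (1/6 + (2*1)/3)**3 = (1/6 + (1/3)*2)**3 = (1/6 + 2/3)**3 = (5/6)**3 = 125/216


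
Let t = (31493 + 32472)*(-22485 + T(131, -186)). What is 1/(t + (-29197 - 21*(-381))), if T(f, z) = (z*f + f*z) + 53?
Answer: -1/4552026456 ≈ -2.1968e-10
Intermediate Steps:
T(f, z) = 53 + 2*f*z (T(f, z) = (f*z + f*z) + 53 = 2*f*z + 53 = 53 + 2*f*z)
t = -4552005260 (t = (31493 + 32472)*(-22485 + (53 + 2*131*(-186))) = 63965*(-22485 + (53 - 48732)) = 63965*(-22485 - 48679) = 63965*(-71164) = -4552005260)
1/(t + (-29197 - 21*(-381))) = 1/(-4552005260 + (-29197 - 21*(-381))) = 1/(-4552005260 + (-29197 + 8001)) = 1/(-4552005260 - 21196) = 1/(-4552026456) = -1/4552026456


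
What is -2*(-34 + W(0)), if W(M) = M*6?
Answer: 68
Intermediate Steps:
W(M) = 6*M
-2*(-34 + W(0)) = -2*(-34 + 6*0) = -2*(-34 + 0) = -2*(-34) = 68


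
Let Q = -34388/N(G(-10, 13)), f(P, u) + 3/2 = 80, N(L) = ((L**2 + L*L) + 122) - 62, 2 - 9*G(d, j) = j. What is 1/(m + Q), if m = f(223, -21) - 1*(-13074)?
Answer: 5102/64318627 ≈ 7.9324e-5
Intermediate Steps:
G(d, j) = 2/9 - j/9
N(L) = 60 + 2*L**2 (N(L) = ((L**2 + L**2) + 122) - 62 = (2*L**2 + 122) - 62 = (122 + 2*L**2) - 62 = 60 + 2*L**2)
f(P, u) = 157/2 (f(P, u) = -3/2 + 80 = 157/2)
m = 26305/2 (m = 157/2 - 1*(-13074) = 157/2 + 13074 = 26305/2 ≈ 13153.)
Q = -1392714/2551 (Q = -34388/(60 + 2*(2/9 - 1/9*13)**2) = -34388/(60 + 2*(2/9 - 13/9)**2) = -34388/(60 + 2*(-11/9)**2) = -34388/(60 + 2*(121/81)) = -34388/(60 + 242/81) = -34388/5102/81 = -34388*81/5102 = -1392714/2551 ≈ -545.95)
1/(m + Q) = 1/(26305/2 - 1392714/2551) = 1/(64318627/5102) = 5102/64318627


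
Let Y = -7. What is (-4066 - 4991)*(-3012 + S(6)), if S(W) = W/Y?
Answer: 191012130/7 ≈ 2.7287e+7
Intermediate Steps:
S(W) = -W/7 (S(W) = W/(-7) = W*(-⅐) = -W/7)
(-4066 - 4991)*(-3012 + S(6)) = (-4066 - 4991)*(-3012 - ⅐*6) = -9057*(-3012 - 6/7) = -9057*(-21090/7) = 191012130/7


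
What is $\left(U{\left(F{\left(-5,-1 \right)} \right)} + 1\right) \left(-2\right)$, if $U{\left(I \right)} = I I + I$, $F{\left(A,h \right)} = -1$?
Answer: $-2$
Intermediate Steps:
$U{\left(I \right)} = I + I^{2}$ ($U{\left(I \right)} = I^{2} + I = I + I^{2}$)
$\left(U{\left(F{\left(-5,-1 \right)} \right)} + 1\right) \left(-2\right) = \left(- (1 - 1) + 1\right) \left(-2\right) = \left(\left(-1\right) 0 + 1\right) \left(-2\right) = \left(0 + 1\right) \left(-2\right) = 1 \left(-2\right) = -2$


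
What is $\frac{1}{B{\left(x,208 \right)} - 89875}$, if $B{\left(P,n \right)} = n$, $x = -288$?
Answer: $- \frac{1}{89667} \approx -1.1152 \cdot 10^{-5}$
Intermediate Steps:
$\frac{1}{B{\left(x,208 \right)} - 89875} = \frac{1}{208 - 89875} = \frac{1}{-89667} = - \frac{1}{89667}$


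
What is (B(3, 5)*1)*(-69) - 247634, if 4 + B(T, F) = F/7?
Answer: -1731851/7 ≈ -2.4741e+5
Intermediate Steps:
B(T, F) = -4 + F/7
(B(3, 5)*1)*(-69) - 247634 = ((-4 + (⅐)*5)*1)*(-69) - 247634 = ((-4 + 5/7)*1)*(-69) - 247634 = -23/7*1*(-69) - 247634 = -23/7*(-69) - 247634 = 1587/7 - 247634 = -1731851/7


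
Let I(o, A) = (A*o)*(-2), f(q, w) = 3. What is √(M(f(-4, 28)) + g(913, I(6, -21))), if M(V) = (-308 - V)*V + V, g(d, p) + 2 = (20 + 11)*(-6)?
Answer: I*√1118 ≈ 33.437*I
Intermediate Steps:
I(o, A) = -2*A*o
g(d, p) = -188 (g(d, p) = -2 + (20 + 11)*(-6) = -2 + 31*(-6) = -2 - 186 = -188)
M(V) = V + V*(-308 - V) (M(V) = V*(-308 - V) + V = V + V*(-308 - V))
√(M(f(-4, 28)) + g(913, I(6, -21))) = √(-1*3*(307 + 3) - 188) = √(-1*3*310 - 188) = √(-930 - 188) = √(-1118) = I*√1118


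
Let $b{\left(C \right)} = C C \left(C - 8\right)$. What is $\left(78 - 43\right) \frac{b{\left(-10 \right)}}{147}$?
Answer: $- \frac{3000}{7} \approx -428.57$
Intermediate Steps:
$b{\left(C \right)} = C^{2} \left(-8 + C\right)$
$\left(78 - 43\right) \frac{b{\left(-10 \right)}}{147} = \left(78 - 43\right) \frac{\left(-10\right)^{2} \left(-8 - 10\right)}{147} = 35 \cdot 100 \left(-18\right) \frac{1}{147} = 35 \left(\left(-1800\right) \frac{1}{147}\right) = 35 \left(- \frac{600}{49}\right) = - \frac{3000}{7}$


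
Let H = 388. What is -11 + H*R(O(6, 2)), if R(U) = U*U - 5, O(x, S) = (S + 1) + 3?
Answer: 12017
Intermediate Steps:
O(x, S) = 4 + S (O(x, S) = (1 + S) + 3 = 4 + S)
R(U) = -5 + U**2 (R(U) = U**2 - 5 = -5 + U**2)
-11 + H*R(O(6, 2)) = -11 + 388*(-5 + (4 + 2)**2) = -11 + 388*(-5 + 6**2) = -11 + 388*(-5 + 36) = -11 + 388*31 = -11 + 12028 = 12017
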